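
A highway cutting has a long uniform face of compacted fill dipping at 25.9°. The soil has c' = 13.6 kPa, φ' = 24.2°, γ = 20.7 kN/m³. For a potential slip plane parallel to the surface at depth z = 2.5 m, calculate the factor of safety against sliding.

FS = 1.59

For an infinite slope with a slip plane parallel to the surface (no pore pressure): FS = [c' + γz cos²β tanφ'] / [γz sinβ cosβ].
γz = 20.7·2.5 = 51.75 kN/m²
Numerator = 13.6 + 51.75·cos²25.9°·tan24.2° = 13.6 + 51.75·0.8092·0.4494 = 32.420 kPa
Denominator = 51.75·sin25.9°·cos25.9° = 51.75·0.4368·0.8996 = 20.334 kPa
FS = 32.420 / 20.334 = 1.594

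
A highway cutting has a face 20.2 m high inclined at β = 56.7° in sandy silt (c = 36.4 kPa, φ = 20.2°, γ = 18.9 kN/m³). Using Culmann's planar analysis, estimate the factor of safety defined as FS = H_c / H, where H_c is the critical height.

H_c = (4c/γ) · sinβ cosφ / [1 − cos(β − φ)]
    = (4·36.4/18.9) · sin56.7°·cos20.2° / [1 − cos36.5°]
    = 7.704 · 0.7844 / 0.1961 = 30.81 m
FS = H_c / H = 30.81 / 20.2 = 1.525

FS = 1.53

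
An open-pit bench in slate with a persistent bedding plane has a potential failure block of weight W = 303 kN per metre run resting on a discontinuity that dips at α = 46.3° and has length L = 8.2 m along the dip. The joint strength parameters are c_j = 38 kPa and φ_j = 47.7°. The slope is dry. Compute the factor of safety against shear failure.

FS = 2.47

Resolving the block weight along and normal to the plane and applying the Mohr–Coulomb strength on the joint:
N' = W cosα = 303·cos46.3° = 209.3 kN/m
Driving force T = W sinα = 303·sin46.3° = 219.1 kN/m
Resisting force R = c_j·L + N'·tanφ_j = 38·8.2 + 209.3·tan47.7° = 311.6 + 230.1 = 541.7 kN/m
FS = R / T = 541.7 / 219.1 = 2.473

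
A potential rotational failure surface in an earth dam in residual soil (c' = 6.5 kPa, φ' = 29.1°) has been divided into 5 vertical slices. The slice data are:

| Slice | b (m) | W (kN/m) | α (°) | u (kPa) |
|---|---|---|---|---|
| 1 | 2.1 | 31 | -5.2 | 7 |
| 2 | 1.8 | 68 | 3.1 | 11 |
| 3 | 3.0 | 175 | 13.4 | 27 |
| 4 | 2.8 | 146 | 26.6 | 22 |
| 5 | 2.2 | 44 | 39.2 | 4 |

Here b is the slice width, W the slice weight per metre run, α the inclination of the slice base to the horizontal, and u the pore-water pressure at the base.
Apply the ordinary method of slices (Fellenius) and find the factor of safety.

Ordinary method of slices: FS = Σ[c'·Δl_i + (W_i cosα_i − u_i·Δl_i)·tanφ'] / Σ W_i sinα_i, with Δl_i = b_i / cosα_i.
Slice 1: Δl = 2.1/cos(-5.2°) = 2.109 m; N'_1 = 31·cos(-5.2°) − 7·2.109 = 16.1; c'Δl = 13.71; W sinα = -2.8
Slice 2: Δl = 1.8/cos3.1° = 1.803 m; N'_2 = 68·cos3.1° − 11·1.803 = 48.1; c'Δl = 11.72; W sinα = 3.7
Slice 3: Δl = 3.0/cos13.4° = 3.084 m; N'_3 = 175·cos13.4° − 27·3.084 = 87.0; c'Δl = 20.05; W sinα = 40.6
Slice 4: Δl = 2.8/cos26.6° = 3.131 m; N'_4 = 146·cos26.6° − 22·3.131 = 61.7; c'Δl = 20.35; W sinα = 65.4
Slice 5: Δl = 2.2/cos39.2° = 2.839 m; N'_5 = 44·cos39.2° − 4·2.839 = 22.7; c'Δl = 18.45; W sinα = 27.8
Σc'Δl = 84.3 kN/m; ΣN' = 235.5 kN/m; ΣW sinα = 134.6 kN/m
Resisting = 84.3 + 235.5·tan29.1° = 84.3 + 131.1 = 215.4 kN/m
FS = 215.4 / 134.6 = 1.600

FS = 1.60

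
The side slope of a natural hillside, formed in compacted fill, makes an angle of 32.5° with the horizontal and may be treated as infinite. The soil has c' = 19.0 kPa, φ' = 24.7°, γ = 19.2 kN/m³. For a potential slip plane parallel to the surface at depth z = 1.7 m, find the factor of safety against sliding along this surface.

FS = 2.01

For an infinite slope with a slip plane parallel to the surface (no pore pressure): FS = [c' + γz cos²β tanφ'] / [γz sinβ cosβ].
γz = 19.2·1.7 = 32.64 kN/m²
Numerator = 19.0 + 32.64·cos²32.5°·tan24.7° = 19.0 + 32.64·0.7113·0.4599 = 29.679 kPa
Denominator = 32.64·sin32.5°·cos32.5° = 32.64·0.5373·0.8434 = 14.791 kPa
FS = 29.679 / 14.791 = 2.007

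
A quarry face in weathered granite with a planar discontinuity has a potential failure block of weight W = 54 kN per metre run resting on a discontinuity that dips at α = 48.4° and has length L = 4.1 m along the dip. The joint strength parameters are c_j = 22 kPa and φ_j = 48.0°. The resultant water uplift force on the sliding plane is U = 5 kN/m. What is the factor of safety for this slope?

FS = 3.08

Resolving the block weight along and normal to the plane and applying the Mohr–Coulomb strength on the joint:
N' = W cosα − U = 54·cos48.4° − 5 = 30.9 kN/m
Driving force T = W sinα = 54·sin48.4° = 40.4 kN/m
Resisting force R = c_j·L + N'·tanφ_j = 22·4.1 + 30.9·tan48.0° = 90.2 + 34.3 = 124.5 kN/m
FS = R / T = 124.5 / 40.4 = 3.082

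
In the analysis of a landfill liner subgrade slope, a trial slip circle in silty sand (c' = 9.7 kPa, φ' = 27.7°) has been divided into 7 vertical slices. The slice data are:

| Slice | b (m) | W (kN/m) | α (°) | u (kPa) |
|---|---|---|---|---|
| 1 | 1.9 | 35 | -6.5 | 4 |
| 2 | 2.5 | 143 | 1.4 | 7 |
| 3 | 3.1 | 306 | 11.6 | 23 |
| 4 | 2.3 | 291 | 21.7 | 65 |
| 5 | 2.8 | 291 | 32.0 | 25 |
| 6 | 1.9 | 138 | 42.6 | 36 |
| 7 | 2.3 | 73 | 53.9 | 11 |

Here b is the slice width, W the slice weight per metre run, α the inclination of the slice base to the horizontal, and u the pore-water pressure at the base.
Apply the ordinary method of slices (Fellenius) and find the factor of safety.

FS = 1.14

Ordinary method of slices: FS = Σ[c'·Δl_i + (W_i cosα_i − u_i·Δl_i)·tanφ'] / Σ W_i sinα_i, with Δl_i = b_i / cosα_i.
Slice 1: Δl = 1.9/cos(-6.5°) = 1.912 m; N'_1 = 35·cos(-6.5°) − 4·1.912 = 27.1; c'Δl = 18.55; W sinα = -4.0
Slice 2: Δl = 2.5/cos1.4° = 2.501 m; N'_2 = 143·cos1.4° − 7·2.501 = 125.5; c'Δl = 24.26; W sinα = 3.5
Slice 3: Δl = 3.1/cos11.6° = 3.165 m; N'_3 = 306·cos11.6° − 23·3.165 = 227.0; c'Δl = 30.70; W sinα = 61.5
Slice 4: Δl = 2.3/cos21.7° = 2.475 m; N'_4 = 291·cos21.7° − 65·2.475 = 109.5; c'Δl = 24.01; W sinα = 107.6
Slice 5: Δl = 2.8/cos32.0° = 3.302 m; N'_5 = 291·cos32.0° − 25·3.302 = 164.2; c'Δl = 32.03; W sinα = 154.2
Slice 6: Δl = 1.9/cos42.6° = 2.581 m; N'_6 = 138·cos42.6° − 36·2.581 = 8.7; c'Δl = 25.04; W sinα = 93.4
Slice 7: Δl = 2.3/cos53.9° = 3.904 m; N'_7 = 73·cos53.9° − 11·3.904 = 0.1; c'Δl = 37.87; W sinα = 59.0
Σc'Δl = 192.4 kN/m; ΣN' = 662.0 kN/m; ΣW sinα = 475.3 kN/m
Resisting = 192.4 + 662.0·tan27.7° = 192.4 + 347.6 = 540.0 kN/m
FS = 540.0 / 475.3 = 1.136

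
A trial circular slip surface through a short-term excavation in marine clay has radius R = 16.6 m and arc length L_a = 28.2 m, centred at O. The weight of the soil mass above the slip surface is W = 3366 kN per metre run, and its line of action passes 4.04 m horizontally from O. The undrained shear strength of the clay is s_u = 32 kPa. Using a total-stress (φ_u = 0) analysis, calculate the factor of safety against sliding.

FS = 1.10

Taking moments about the centre O, the resisting moment is provided by the undrained shear strength acting along the arc:
M_R = s_u·L_a·R = 32·28.20·16.6 = 14979.8 kN·m/m
M_D = W·d = 3366·4.04 = 13598.6 kN·m/m
FS = M_R / M_D = 14979.8 / 13598.6 = 1.102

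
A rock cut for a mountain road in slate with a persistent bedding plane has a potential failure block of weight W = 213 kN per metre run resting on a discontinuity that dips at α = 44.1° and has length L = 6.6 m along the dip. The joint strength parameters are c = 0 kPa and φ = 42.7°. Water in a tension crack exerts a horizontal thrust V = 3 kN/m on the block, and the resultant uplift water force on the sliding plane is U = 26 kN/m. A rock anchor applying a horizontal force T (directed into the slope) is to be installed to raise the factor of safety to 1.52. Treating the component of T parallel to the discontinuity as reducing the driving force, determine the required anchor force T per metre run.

Resolving forces along and normal to the sliding plane, with the horizontal anchor force T adding T·sinα to the effective normal force and T·cosα acting up the plane against the driving force:
FS = [cL + (W cosα − U − V sinα + T sinα) tanφ] / [W sinα + V cosα − T cosα]
Without the anchor: N' = 124.9 kN/m, driving T_d = 150.4 kN/m, resisting R = 0·6.6 + 124.9·tan42.7° = 115.2 kN/m, FS = 0.77.
Setting FS = 1.52 and solving for T:
1.52·(150.4 − T cos44.1°) = 115.2 + T sin44.1°·tan42.7°
T·(sin44.1°·tan42.7° + 1.52·cos44.1°) = 1.52·150.4 − 115.2
T·(0.6959·0.9228 + 1.52·0.7181) = 228.6 − 115.2 = 113.4
T·1.7337 = 113.4
T = 65.4 kN/m

T = 65 kN/m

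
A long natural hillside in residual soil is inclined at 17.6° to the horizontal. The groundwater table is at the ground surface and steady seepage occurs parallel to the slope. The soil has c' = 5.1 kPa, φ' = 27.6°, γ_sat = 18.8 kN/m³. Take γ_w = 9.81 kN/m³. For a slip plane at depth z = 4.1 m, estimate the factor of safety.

With seepage parallel to the slope and the water table at the surface, the effective normal stress on the slip plane uses the buoyant unit weight γ' = γ_sat − γ_w while the driving shear stress uses γ_sat:
FS = [c' + γ' z cos²β tanφ'] / [γ_sat z sinβ cosβ]
γ' = 18.8 − 9.81 = 8.99 kN/m³
Numerator = 5.1 + 8.99·4.1·cos²17.6°·tan27.6° = 5.1 + 8.99·4.1·0.9086·0.5228 = 22.608 kPa
Denominator = 18.8·4.1·sin17.6°·cos17.6° = 18.8·4.1·0.3024·0.9532 = 22.216 kPa
FS = 22.608 / 22.216 = 1.018

FS = 1.02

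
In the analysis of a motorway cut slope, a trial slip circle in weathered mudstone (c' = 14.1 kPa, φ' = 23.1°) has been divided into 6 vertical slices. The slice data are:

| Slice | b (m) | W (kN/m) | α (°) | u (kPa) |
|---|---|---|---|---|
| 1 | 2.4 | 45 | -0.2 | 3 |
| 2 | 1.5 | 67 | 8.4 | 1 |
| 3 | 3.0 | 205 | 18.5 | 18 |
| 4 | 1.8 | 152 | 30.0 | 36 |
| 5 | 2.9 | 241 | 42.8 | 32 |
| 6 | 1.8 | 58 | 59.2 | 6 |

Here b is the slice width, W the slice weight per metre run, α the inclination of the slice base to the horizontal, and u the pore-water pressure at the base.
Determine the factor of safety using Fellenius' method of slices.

FS = 1.06

Ordinary method of slices: FS = Σ[c'·Δl_i + (W_i cosα_i − u_i·Δl_i)·tanφ'] / Σ W_i sinα_i, with Δl_i = b_i / cosα_i.
Slice 1: Δl = 2.4/cos(-0.2°) = 2.400 m; N'_1 = 45·cos(-0.2°) − 3·2.400 = 37.8; c'Δl = 33.84; W sinα = -0.2
Slice 2: Δl = 1.5/cos8.4° = 1.516 m; N'_2 = 67·cos8.4° − 1·1.516 = 64.8; c'Δl = 21.38; W sinα = 9.8
Slice 3: Δl = 3.0/cos18.5° = 3.163 m; N'_3 = 205·cos18.5° − 18·3.163 = 137.5; c'Δl = 44.61; W sinα = 65.0
Slice 4: Δl = 1.8/cos30.0° = 2.078 m; N'_4 = 152·cos30.0° − 36·2.078 = 56.8; c'Δl = 29.31; W sinα = 76.0
Slice 5: Δl = 2.9/cos42.8° = 3.952 m; N'_5 = 241·cos42.8° − 32·3.952 = 50.4; c'Δl = 55.73; W sinα = 163.7
Slice 6: Δl = 1.8/cos59.2° = 3.515 m; N'_6 = 58·cos59.2° − 6·3.515 = 8.6; c'Δl = 49.57; W sinα = 49.8
Σc'Δl = 234.4 kN/m; ΣN' = 355.8 kN/m; ΣW sinα = 364.2 kN/m
Resisting = 234.4 + 355.8·tan23.1° = 234.4 + 151.8 = 386.2 kN/m
FS = 386.2 / 364.2 = 1.060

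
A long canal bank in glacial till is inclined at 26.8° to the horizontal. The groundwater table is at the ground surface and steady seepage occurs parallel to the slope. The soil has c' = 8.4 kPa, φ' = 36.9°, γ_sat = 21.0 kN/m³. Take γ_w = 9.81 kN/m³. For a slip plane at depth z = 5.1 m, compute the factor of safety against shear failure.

With seepage parallel to the slope and the water table at the surface, the effective normal stress on the slip plane uses the buoyant unit weight γ' = γ_sat − γ_w while the driving shear stress uses γ_sat:
FS = [c' + γ' z cos²β tanφ'] / [γ_sat z sinβ cosβ]
γ' = 21.0 − 9.81 = 11.19 kN/m³
Numerator = 8.4 + 11.19·5.1·cos²26.8°·tan36.9° = 8.4 + 11.19·5.1·0.7967·0.7508 = 42.538 kPa
Denominator = 21.0·5.1·sin26.8°·cos26.8° = 21.0·5.1·0.4509·0.8926 = 43.102 kPa
FS = 42.538 / 43.102 = 0.987

FS = 0.99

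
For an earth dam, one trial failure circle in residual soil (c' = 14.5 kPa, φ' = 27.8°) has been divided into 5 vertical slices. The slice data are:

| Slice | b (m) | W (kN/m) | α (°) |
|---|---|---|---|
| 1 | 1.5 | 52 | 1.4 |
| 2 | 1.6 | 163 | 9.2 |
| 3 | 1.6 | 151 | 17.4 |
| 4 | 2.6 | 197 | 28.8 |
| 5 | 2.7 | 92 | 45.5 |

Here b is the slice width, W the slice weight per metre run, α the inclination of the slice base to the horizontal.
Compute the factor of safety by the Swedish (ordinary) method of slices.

FS = 2.07

Ordinary method of slices: FS = Σ[c'·Δl_i + (W_i cosα_i)·tanφ'] / Σ W_i sinα_i, with Δl_i = b_i / cosα_i.
Slice 1: Δl = 1.5/cos1.4° = 1.500 m; N'_1 = 52·cos1.4° = 52.0; c'Δl = 21.76; W sinα = 1.3
Slice 2: Δl = 1.6/cos9.2° = 1.621 m; N'_2 = 163·cos9.2° = 160.9; c'Δl = 23.50; W sinα = 26.1
Slice 3: Δl = 1.6/cos17.4° = 1.677 m; N'_3 = 151·cos17.4° = 144.1; c'Δl = 24.31; W sinα = 45.2
Slice 4: Δl = 2.6/cos28.8° = 2.967 m; N'_4 = 197·cos28.8° = 172.6; c'Δl = 43.02; W sinα = 94.9
Slice 5: Δl = 2.7/cos45.5° = 3.852 m; N'_5 = 92·cos45.5° = 64.5; c'Δl = 55.86; W sinα = 65.6
Σc'Δl = 168.4 kN/m; ΣN' = 594.1 kN/m; ΣW sinα = 233.0 kN/m
Resisting = 168.4 + 594.1·tan27.8° = 168.4 + 313.2 = 481.7 kN/m
FS = 481.7 / 233.0 = 2.067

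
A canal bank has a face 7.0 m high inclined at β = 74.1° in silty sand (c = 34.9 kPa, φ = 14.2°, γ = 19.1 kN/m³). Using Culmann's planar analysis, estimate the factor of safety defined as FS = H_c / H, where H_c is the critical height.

FS = 1.95

H_c = (4c/γ) · sinβ cosφ / [1 − cos(β − φ)]
    = (4·34.9/19.1) · sin74.1°·cos14.2° / [1 − cos59.9°]
    = 7.309 · 0.9324 / 0.4985 = 13.67 m
FS = H_c / H = 13.67 / 7.0 = 1.953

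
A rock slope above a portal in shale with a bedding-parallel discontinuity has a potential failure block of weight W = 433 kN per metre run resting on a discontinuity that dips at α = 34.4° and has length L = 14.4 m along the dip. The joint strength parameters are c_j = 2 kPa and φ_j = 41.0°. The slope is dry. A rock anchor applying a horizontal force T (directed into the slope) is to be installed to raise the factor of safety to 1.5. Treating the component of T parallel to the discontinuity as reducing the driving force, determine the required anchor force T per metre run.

T = 16 kN/m

Resolving forces along and normal to the sliding plane, with the horizontal anchor force T adding T·sinα to the effective normal force and T·cosα acting up the plane against the driving force:
FS = [c_jL + (W cosα + T sinα) tanφ_j] / [W sinα − T cosα]
Without the anchor: N' = 357.3 kN/m, driving T_d = 244.6 kN/m, resisting R = 2·14.4 + 357.3·tan41.0° = 339.4 kN/m, FS = 1.39.
Setting FS = 1.5 and solving for T:
1.5·(244.6 − T cos34.4°) = 339.4 + T sin34.4°·tan41.0°
T·(sin34.4°·tan41.0° + 1.5·cos34.4°) = 1.5·244.6 − 339.4
T·(0.5650·0.8693 + 1.5·0.8251) = 366.9 − 339.4 = 27.6
T·1.7288 = 27.6
T = 15.9 kN/m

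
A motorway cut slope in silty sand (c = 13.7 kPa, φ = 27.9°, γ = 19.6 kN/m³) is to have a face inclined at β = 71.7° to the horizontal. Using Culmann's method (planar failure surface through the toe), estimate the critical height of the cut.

Culmann's analysis gives the critical failure plane at α_cr = (β + φ)/2 = (71.7 + 27.9)/2 = 49.8°, and the critical height
H_c = (4c/γ) · sinβ cosφ / [1 − cos(β − φ)]
    = (4·13.7/19.6) · sin71.7°·cos27.9° / [1 − cos(43.8°)]
    = 2.796 · 0.9494·0.8838 / [1 − 0.7218]
    = 2.796 · 0.8391 / 0.2782
    = 8.43 m

H_c = 8.43 m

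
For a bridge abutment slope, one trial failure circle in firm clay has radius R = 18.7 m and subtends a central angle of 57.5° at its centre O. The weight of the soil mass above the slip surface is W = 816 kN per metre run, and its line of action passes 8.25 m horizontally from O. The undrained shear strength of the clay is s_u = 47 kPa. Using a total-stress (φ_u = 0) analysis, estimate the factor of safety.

FS = 2.45

Taking moments about the centre O, the resisting moment is provided by the undrained shear strength acting along the arc:
Arc length L_a = R·θ = 18.7·(57.5°·π/180) = 18.7·1.0036 = 18.77 m
M_R = s_u·L_a·R = 47·18.77·18.7 = 16494.0 kN·m/m
M_D = W·d = 816·8.25 = 6732.0 kN·m/m
FS = M_R / M_D = 16494.0 / 6732.0 = 2.450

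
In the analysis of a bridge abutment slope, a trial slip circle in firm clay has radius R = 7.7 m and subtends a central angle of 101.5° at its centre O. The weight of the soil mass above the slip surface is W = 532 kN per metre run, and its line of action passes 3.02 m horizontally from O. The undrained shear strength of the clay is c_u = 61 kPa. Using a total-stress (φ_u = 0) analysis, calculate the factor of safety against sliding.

Taking moments about the centre O, the resisting moment is provided by the undrained shear strength acting along the arc:
Arc length L_a = R·θ = 7.7·(101.5°·π/180) = 7.7·1.7715 = 13.64 m
M_R = c_u·L_a·R = 61·13.64·7.7 = 6407.0 kN·m/m
M_D = W·d = 532·3.02 = 1606.6 kN·m/m
FS = M_R / M_D = 6407.0 / 1606.6 = 3.988

FS = 3.99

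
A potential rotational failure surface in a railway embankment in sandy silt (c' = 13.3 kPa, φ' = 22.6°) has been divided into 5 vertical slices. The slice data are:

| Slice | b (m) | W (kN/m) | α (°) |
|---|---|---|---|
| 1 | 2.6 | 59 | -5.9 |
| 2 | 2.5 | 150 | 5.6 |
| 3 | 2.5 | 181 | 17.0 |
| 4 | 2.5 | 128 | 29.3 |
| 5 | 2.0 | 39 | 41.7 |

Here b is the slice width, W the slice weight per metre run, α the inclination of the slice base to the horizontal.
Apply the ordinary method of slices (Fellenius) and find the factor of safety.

Ordinary method of slices: FS = Σ[c'·Δl_i + (W_i cosα_i)·tanφ'] / Σ W_i sinα_i, with Δl_i = b_i / cosα_i.
Slice 1: Δl = 2.6/cos(-5.9°) = 2.614 m; N'_1 = 59·cos(-5.9°) = 58.7; c'Δl = 34.76; W sinα = -6.1
Slice 2: Δl = 2.5/cos5.6° = 2.512 m; N'_2 = 150·cos5.6° = 149.3; c'Δl = 33.41; W sinα = 14.6
Slice 3: Δl = 2.5/cos17.0° = 2.614 m; N'_3 = 181·cos17.0° = 173.1; c'Δl = 34.77; W sinα = 52.9
Slice 4: Δl = 2.5/cos29.3° = 2.867 m; N'_4 = 128·cos29.3° = 111.6; c'Δl = 38.13; W sinα = 62.6
Slice 5: Δl = 2.0/cos41.7° = 2.679 m; N'_5 = 39·cos41.7° = 29.1; c'Δl = 35.63; W sinα = 25.9
Σc'Δl = 176.7 kN/m; ΣN' = 521.8 kN/m; ΣW sinα = 150.1 kN/m
Resisting = 176.7 + 521.8·tan22.6° = 176.7 + 217.2 = 393.9 kN/m
FS = 393.9 / 150.1 = 2.625

FS = 2.62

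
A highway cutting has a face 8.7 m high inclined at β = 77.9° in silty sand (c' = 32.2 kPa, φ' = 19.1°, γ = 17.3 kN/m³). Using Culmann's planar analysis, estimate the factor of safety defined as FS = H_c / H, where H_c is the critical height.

FS = 1.64

H_c = (4c'/γ) · sinβ cosφ' / [1 − cos(β − φ')]
    = (4·32.2/17.3) · sin77.9°·cos19.1° / [1 − cos58.8°]
    = 7.445 · 0.9240 / 0.4820 = 14.27 m
FS = H_c / H = 14.27 / 8.7 = 1.641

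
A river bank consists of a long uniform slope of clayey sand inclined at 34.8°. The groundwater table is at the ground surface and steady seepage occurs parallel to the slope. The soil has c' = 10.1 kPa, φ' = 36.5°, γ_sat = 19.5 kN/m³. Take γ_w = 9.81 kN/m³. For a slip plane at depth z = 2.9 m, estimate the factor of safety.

With seepage parallel to the slope and the water table at the surface, the effective normal stress on the slip plane uses the buoyant unit weight γ' = γ_sat − γ_w while the driving shear stress uses γ_sat:
FS = [c' + γ' z cos²β tanφ'] / [γ_sat z sinβ cosβ]
γ' = 19.5 − 9.81 = 9.69 kN/m³
Numerator = 10.1 + 9.69·2.9·cos²34.8°·tan36.5° = 10.1 + 9.69·2.9·0.6743·0.7400 = 24.121 kPa
Denominator = 19.5·2.9·sin34.8°·cos34.8° = 19.5·2.9·0.5707·0.8211 = 26.502 kPa
FS = 24.121 / 26.502 = 0.910

FS = 0.91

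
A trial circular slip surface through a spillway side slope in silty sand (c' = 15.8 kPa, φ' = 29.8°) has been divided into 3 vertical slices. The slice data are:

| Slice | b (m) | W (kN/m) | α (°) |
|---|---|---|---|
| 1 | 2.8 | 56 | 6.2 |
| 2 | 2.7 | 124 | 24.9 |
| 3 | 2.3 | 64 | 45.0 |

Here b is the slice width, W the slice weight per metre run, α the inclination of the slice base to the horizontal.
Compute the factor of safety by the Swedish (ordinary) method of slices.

FS = 2.56

Ordinary method of slices: FS = Σ[c'·Δl_i + (W_i cosα_i)·tanφ'] / Σ W_i sinα_i, with Δl_i = b_i / cosα_i.
Slice 1: Δl = 2.8/cos6.2° = 2.816 m; N'_1 = 56·cos6.2° = 55.7; c'Δl = 44.50; W sinα = 6.0
Slice 2: Δl = 2.7/cos24.9° = 2.977 m; N'_2 = 124·cos24.9° = 112.5; c'Δl = 47.03; W sinα = 52.2
Slice 3: Δl = 2.3/cos45.0° = 3.253 m; N'_3 = 64·cos45.0° = 45.3; c'Δl = 51.39; W sinα = 45.3
Σc'Δl = 142.9 kN/m; ΣN' = 213.4 kN/m; ΣW sinα = 103.5 kN/m
Resisting = 142.9 + 213.4·tan29.8° = 142.9 + 122.2 = 265.1 kN/m
FS = 265.1 / 103.5 = 2.561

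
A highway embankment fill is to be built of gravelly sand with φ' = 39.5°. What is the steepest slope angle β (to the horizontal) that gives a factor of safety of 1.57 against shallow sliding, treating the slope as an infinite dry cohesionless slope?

For an infinite dry cohesionless slope FS = tanφ'/tanβ, so tanβ = tanφ' / FS.
tanβ = tan39.5° / 1.57 = 0.8243 / 1.57 = 0.5251
β = arctan(0.5251) = 27.70°

β = 27.7°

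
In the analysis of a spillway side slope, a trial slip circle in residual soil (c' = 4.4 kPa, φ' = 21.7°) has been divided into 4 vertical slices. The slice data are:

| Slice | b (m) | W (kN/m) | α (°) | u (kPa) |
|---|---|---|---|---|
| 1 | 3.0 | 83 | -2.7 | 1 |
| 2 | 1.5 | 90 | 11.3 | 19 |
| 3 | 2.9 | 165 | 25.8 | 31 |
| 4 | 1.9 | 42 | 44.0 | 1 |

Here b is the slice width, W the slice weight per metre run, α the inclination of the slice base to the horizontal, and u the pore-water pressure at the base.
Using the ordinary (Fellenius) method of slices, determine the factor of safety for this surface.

Ordinary method of slices: FS = Σ[c'·Δl_i + (W_i cosα_i − u_i·Δl_i)·tanφ'] / Σ W_i sinα_i, with Δl_i = b_i / cosα_i.
Slice 1: Δl = 3.0/cos(-2.7°) = 3.003 m; N'_1 = 83·cos(-2.7°) − 1·3.003 = 79.9; c'Δl = 13.21; W sinα = -3.9
Slice 2: Δl = 1.5/cos11.3° = 1.530 m; N'_2 = 90·cos11.3° − 19·1.530 = 59.2; c'Δl = 6.73; W sinα = 17.6
Slice 3: Δl = 2.9/cos25.8° = 3.221 m; N'_3 = 165·cos25.8° − 31·3.221 = 48.7; c'Δl = 14.17; W sinα = 71.8
Slice 4: Δl = 1.9/cos44.0° = 2.641 m; N'_4 = 42·cos44.0° − 1·2.641 = 27.6; c'Δl = 11.62; W sinα = 29.2
Σc'Δl = 45.7 kN/m; ΣN' = 215.4 kN/m; ΣW sinα = 114.7 kN/m
Resisting = 45.7 + 215.4·tan21.7° = 45.7 + 85.7 = 131.4 kN/m
FS = 131.4 / 114.7 = 1.146

FS = 1.15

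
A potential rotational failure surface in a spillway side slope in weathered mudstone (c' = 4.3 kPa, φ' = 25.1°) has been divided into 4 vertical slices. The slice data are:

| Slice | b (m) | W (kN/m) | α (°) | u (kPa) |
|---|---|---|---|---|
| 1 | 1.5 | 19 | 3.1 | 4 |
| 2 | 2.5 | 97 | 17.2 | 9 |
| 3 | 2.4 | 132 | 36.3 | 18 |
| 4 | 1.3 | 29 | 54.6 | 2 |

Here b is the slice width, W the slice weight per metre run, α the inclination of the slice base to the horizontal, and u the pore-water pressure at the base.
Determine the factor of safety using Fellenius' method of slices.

FS = 0.83

Ordinary method of slices: FS = Σ[c'·Δl_i + (W_i cosα_i − u_i·Δl_i)·tanφ'] / Σ W_i sinα_i, with Δl_i = b_i / cosα_i.
Slice 1: Δl = 1.5/cos3.1° = 1.502 m; N'_1 = 19·cos3.1° − 4·1.502 = 13.0; c'Δl = 6.46; W sinα = 1.0
Slice 2: Δl = 2.5/cos17.2° = 2.617 m; N'_2 = 97·cos17.2° − 9·2.617 = 69.1; c'Δl = 11.25; W sinα = 28.7
Slice 3: Δl = 2.4/cos36.3° = 2.978 m; N'_3 = 132·cos36.3° − 18·2.978 = 52.8; c'Δl = 12.81; W sinα = 78.1
Slice 4: Δl = 1.3/cos54.6° = 2.244 m; N'_4 = 29·cos54.6° − 2·2.244 = 12.3; c'Δl = 9.65; W sinα = 23.6
Σc'Δl = 40.2 kN/m; ΣN' = 147.2 kN/m; ΣW sinα = 131.5 kN/m
Resisting = 40.2 + 147.2·tan25.1° = 40.2 + 68.9 = 109.1 kN/m
FS = 109.1 / 131.5 = 0.830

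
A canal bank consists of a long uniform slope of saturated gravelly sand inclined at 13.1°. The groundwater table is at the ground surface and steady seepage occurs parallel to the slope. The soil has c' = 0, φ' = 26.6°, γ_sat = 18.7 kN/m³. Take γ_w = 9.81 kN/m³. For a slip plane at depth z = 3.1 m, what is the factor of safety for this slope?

FS = 1.02

With seepage parallel to the slope and the water table at the surface, the effective normal stress on the slip plane uses the buoyant unit weight γ' = γ_sat − γ_w while the driving shear stress uses γ_sat:
FS = [c' + γ' z cos²β tanφ'] / [γ_sat z sinβ cosβ]
(For c' = 0 this reduces to FS = (γ'/γ_sat)·tanφ'/tanβ.)
γ' = 18.7 − 9.81 = 8.89 kN/m³
Numerator = 0.0 + 8.89·3.1·cos²13.1°·tan26.6° = 0.0 + 8.89·3.1·0.9486·0.5008 = 13.092 kPa
Denominator = 18.7·3.1·sin13.1°·cos13.1° = 18.7·3.1·0.2267·0.9740 = 12.797 kPa
FS = 13.092 / 12.797 = 1.023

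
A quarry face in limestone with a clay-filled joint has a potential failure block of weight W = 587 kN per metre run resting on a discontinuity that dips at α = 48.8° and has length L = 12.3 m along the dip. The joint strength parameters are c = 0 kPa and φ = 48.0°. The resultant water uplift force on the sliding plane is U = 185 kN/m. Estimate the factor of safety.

Resolving the block weight along and normal to the plane and applying the Mohr–Coulomb strength on the joint:
N' = W cosα − U = 587·cos48.8° − 185 = 201.7 kN/m
Driving force T = W sinα = 587·sin48.8° = 441.7 kN/m
Resisting force R = c·L + N'·tanφ = 0·12.3 + 201.7·tan48.0° = 0.0 + 224.0 = 224.0 kN/m
FS = R / T = 224.0 / 441.7 = 0.507

FS = 0.51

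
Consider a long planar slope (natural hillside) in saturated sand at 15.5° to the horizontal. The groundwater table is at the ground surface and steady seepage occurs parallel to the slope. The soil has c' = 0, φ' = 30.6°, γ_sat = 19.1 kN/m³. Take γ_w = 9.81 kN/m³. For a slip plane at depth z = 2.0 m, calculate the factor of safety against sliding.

FS = 1.04

With seepage parallel to the slope and the water table at the surface, the effective normal stress on the slip plane uses the buoyant unit weight γ' = γ_sat − γ_w while the driving shear stress uses γ_sat:
FS = [c' + γ' z cos²β tanφ'] / [γ_sat z sinβ cosβ]
(For c' = 0 this reduces to FS = (γ'/γ_sat)·tanφ'/tanβ.)
γ' = 19.1 − 9.81 = 9.29 kN/m³
Numerator = 0.0 + 9.29·2.0·cos²15.5°·tan30.6° = 0.0 + 9.29·2.0·0.9286·0.5914 = 10.203 kPa
Denominator = 19.1·2.0·sin15.5°·cos15.5° = 19.1·2.0·0.2672·0.9636 = 9.837 kPa
FS = 10.203 / 9.837 = 1.037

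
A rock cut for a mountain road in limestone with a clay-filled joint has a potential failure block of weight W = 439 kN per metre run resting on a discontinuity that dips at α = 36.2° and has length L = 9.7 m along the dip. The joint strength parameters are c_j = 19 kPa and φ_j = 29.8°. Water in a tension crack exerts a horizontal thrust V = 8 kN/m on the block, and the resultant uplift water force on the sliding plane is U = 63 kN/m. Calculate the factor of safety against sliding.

FS = 1.31

Resolving the block weight along and normal to the plane and applying the Mohr–Coulomb strength on the joint:
N' = W cosα − U − V sinα = 439·cos36.2° − 63 − 8·sin36.2° = 286.5 kN/m
Driving force T = W sinα + V cosα = 439·sin36.2° + 8·cos36.2° = 265.7 kN/m
Resisting force R = c_j·L + N'·tanφ_j = 19·9.7 + 286.5·tan29.8° = 184.3 + 164.1 = 348.4 kN/m
FS = R / T = 348.4 / 265.7 = 1.311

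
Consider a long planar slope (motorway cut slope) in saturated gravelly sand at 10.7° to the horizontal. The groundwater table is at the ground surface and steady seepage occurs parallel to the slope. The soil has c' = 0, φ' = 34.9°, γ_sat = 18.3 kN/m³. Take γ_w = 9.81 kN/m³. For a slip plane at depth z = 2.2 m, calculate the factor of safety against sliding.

FS = 1.71

With seepage parallel to the slope and the water table at the surface, the effective normal stress on the slip plane uses the buoyant unit weight γ' = γ_sat − γ_w while the driving shear stress uses γ_sat:
FS = [c' + γ' z cos²β tanφ'] / [γ_sat z sinβ cosβ]
(For c' = 0 this reduces to FS = (γ'/γ_sat)·tanφ'/tanβ.)
γ' = 18.3 − 9.81 = 8.49 kN/m³
Numerator = 0.0 + 8.49·2.2·cos²10.7°·tan34.9° = 0.0 + 8.49·2.2·0.9655·0.6976 = 12.581 kPa
Denominator = 18.3·2.2·sin10.7°·cos10.7° = 18.3·2.2·0.1857·0.9826 = 7.345 kPa
FS = 12.581 / 7.345 = 1.713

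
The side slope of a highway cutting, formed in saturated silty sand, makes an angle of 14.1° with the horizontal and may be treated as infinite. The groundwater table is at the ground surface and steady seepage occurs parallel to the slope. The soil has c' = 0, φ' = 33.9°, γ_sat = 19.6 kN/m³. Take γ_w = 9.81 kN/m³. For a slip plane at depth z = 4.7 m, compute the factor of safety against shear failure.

FS = 1.34

With seepage parallel to the slope and the water table at the surface, the effective normal stress on the slip plane uses the buoyant unit weight γ' = γ_sat − γ_w while the driving shear stress uses γ_sat:
FS = [c' + γ' z cos²β tanφ'] / [γ_sat z sinβ cosβ]
(For c' = 0 this reduces to FS = (γ'/γ_sat)·tanφ'/tanβ.)
γ' = 19.6 − 9.81 = 9.79 kN/m³
Numerator = 0.0 + 9.79·4.7·cos²14.1°·tan33.9° = 0.0 + 9.79·4.7·0.9407·0.6720 = 29.084 kPa
Denominator = 19.6·4.7·sin14.1°·cos14.1° = 19.6·4.7·0.2436·0.9699 = 21.766 kPa
FS = 29.084 / 21.766 = 1.336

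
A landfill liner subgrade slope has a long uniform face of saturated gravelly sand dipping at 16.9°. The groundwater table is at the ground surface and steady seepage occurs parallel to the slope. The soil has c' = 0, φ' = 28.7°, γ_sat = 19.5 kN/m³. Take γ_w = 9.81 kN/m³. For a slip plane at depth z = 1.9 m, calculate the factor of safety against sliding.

FS = 0.90

With seepage parallel to the slope and the water table at the surface, the effective normal stress on the slip plane uses the buoyant unit weight γ' = γ_sat − γ_w while the driving shear stress uses γ_sat:
FS = [c' + γ' z cos²β tanφ'] / [γ_sat z sinβ cosβ]
(For c' = 0 this reduces to FS = (γ'/γ_sat)·tanφ'/tanβ.)
γ' = 19.5 − 9.81 = 9.69 kN/m³
Numerator = 0.0 + 9.69·1.9·cos²16.9°·tan28.7° = 0.0 + 9.69·1.9·0.9155·0.5475 = 9.228 kPa
Denominator = 19.5·1.9·sin16.9°·cos16.9° = 19.5·1.9·0.2907·0.9568 = 10.305 kPa
FS = 9.228 / 10.305 = 0.895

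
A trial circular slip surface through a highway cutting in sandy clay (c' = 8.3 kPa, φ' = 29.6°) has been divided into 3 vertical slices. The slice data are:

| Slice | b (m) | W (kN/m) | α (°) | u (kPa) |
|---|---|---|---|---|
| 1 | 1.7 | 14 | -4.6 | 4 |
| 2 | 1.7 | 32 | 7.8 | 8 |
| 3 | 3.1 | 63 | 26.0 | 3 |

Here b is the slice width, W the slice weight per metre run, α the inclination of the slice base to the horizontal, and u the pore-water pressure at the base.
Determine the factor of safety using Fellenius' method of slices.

FS = 3.16

Ordinary method of slices: FS = Σ[c'·Δl_i + (W_i cosα_i − u_i·Δl_i)·tanφ'] / Σ W_i sinα_i, with Δl_i = b_i / cosα_i.
Slice 1: Δl = 1.7/cos(-4.6°) = 1.705 m; N'_1 = 14·cos(-4.6°) − 4·1.705 = 7.1; c'Δl = 14.16; W sinα = -1.1
Slice 2: Δl = 1.7/cos7.8° = 1.716 m; N'_2 = 32·cos7.8° − 8·1.716 = 18.0; c'Δl = 14.24; W sinα = 4.3
Slice 3: Δl = 3.1/cos26.0° = 3.449 m; N'_3 = 63·cos26.0° − 3·3.449 = 46.3; c'Δl = 28.63; W sinα = 27.6
Σc'Δl = 57.0 kN/m; ΣN' = 71.4 kN/m; ΣW sinα = 30.8 kN/m
Resisting = 57.0 + 71.4·tan29.6° = 57.0 + 40.6 = 97.6 kN/m
FS = 97.6 / 30.8 = 3.164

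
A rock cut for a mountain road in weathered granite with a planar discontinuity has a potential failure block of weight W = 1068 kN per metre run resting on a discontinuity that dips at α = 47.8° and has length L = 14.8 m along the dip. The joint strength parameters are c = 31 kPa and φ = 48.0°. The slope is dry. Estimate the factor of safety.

FS = 1.59

Resolving the block weight along and normal to the plane and applying the Mohr–Coulomb strength on the joint:
N' = W cosα = 1068·cos47.8° = 717.4 kN/m
Driving force T = W sinα = 1068·sin47.8° = 791.2 kN/m
Resisting force R = c·L + N'·tanφ = 31·14.8 + 717.4·tan48.0° = 458.8 + 796.8 = 1255.6 kN/m
FS = R / T = 1255.6 / 791.2 = 1.587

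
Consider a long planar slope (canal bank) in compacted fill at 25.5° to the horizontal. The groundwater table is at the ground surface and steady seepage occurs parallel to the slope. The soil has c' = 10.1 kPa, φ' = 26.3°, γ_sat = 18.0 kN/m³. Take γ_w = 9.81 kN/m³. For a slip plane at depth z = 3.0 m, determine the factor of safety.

FS = 0.95

With seepage parallel to the slope and the water table at the surface, the effective normal stress on the slip plane uses the buoyant unit weight γ' = γ_sat − γ_w while the driving shear stress uses γ_sat:
FS = [c' + γ' z cos²β tanφ'] / [γ_sat z sinβ cosβ]
γ' = 18.0 − 9.81 = 8.19 kN/m³
Numerator = 10.1 + 8.19·3.0·cos²25.5°·tan26.3° = 10.1 + 8.19·3.0·0.8147·0.4942 = 19.993 kPa
Denominator = 18.0·3.0·sin25.5°·cos25.5° = 18.0·3.0·0.4305·0.9026 = 20.983 kPa
FS = 19.993 / 20.983 = 0.953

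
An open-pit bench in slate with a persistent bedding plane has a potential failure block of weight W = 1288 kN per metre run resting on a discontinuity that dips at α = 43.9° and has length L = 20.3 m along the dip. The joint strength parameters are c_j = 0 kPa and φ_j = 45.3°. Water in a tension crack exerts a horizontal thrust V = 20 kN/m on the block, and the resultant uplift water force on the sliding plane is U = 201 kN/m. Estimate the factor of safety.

FS = 0.79

Resolving the block weight along and normal to the plane and applying the Mohr–Coulomb strength on the joint:
N' = W cosα − U − V sinα = 1288·cos43.9° − 201 − 20·sin43.9° = 713.2 kN/m
Driving force T = W sinα + V cosα = 1288·sin43.9° + 20·cos43.9° = 907.5 kN/m
Resisting force R = c_j·L + N'·tanφ_j = 0·20.3 + 713.2·tan45.3° = 0.0 + 720.7 = 720.7 kN/m
FS = R / T = 720.7 / 907.5 = 0.794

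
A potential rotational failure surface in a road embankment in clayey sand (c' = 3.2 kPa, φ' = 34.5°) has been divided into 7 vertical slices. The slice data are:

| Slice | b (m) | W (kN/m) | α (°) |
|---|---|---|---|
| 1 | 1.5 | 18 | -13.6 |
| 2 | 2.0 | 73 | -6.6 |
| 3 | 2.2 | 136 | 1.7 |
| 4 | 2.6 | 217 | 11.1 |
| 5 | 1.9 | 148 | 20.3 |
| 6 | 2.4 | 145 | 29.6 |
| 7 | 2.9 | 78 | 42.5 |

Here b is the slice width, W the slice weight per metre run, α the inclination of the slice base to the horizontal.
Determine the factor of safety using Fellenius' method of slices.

Ordinary method of slices: FS = Σ[c'·Δl_i + (W_i cosα_i)·tanφ'] / Σ W_i sinα_i, with Δl_i = b_i / cosα_i.
Slice 1: Δl = 1.5/cos(-13.6°) = 1.543 m; N'_1 = 18·cos(-13.6°) = 17.5; c'Δl = 4.94; W sinα = -4.2
Slice 2: Δl = 2.0/cos(-6.6°) = 2.013 m; N'_2 = 73·cos(-6.6°) = 72.5; c'Δl = 6.44; W sinα = -8.4
Slice 3: Δl = 2.2/cos1.7° = 2.201 m; N'_3 = 136·cos1.7° = 135.9; c'Δl = 7.04; W sinα = 4.0
Slice 4: Δl = 2.6/cos11.1° = 2.650 m; N'_4 = 217·cos11.1° = 212.9; c'Δl = 8.48; W sinα = 41.8
Slice 5: Δl = 1.9/cos20.3° = 2.026 m; N'_5 = 148·cos20.3° = 138.8; c'Δl = 6.48; W sinα = 51.3
Slice 6: Δl = 2.4/cos29.6° = 2.760 m; N'_6 = 145·cos29.6° = 126.1; c'Δl = 8.83; W sinα = 71.6
Slice 7: Δl = 2.9/cos42.5° = 3.933 m; N'_7 = 78·cos42.5° = 57.5; c'Δl = 12.59; W sinα = 52.7
Σc'Δl = 54.8 kN/m; ΣN' = 761.3 kN/m; ΣW sinα = 208.9 kN/m
Resisting = 54.8 + 761.3·tan34.5° = 54.8 + 523.2 = 578.0 kN/m
FS = 578.0 / 208.9 = 2.768

FS = 2.77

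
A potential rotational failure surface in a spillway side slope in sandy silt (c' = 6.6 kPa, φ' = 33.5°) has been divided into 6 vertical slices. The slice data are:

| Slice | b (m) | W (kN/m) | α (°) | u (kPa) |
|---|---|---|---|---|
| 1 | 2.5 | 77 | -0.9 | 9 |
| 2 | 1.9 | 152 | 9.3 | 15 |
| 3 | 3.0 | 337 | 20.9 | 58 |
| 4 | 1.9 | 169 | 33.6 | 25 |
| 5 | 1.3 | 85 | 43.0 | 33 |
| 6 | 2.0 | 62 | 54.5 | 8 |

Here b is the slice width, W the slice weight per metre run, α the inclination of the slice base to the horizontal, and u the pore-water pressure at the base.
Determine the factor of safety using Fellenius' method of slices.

FS = 1.06

Ordinary method of slices: FS = Σ[c'·Δl_i + (W_i cosα_i − u_i·Δl_i)·tanφ'] / Σ W_i sinα_i, with Δl_i = b_i / cosα_i.
Slice 1: Δl = 2.5/cos(-0.9°) = 2.500 m; N'_1 = 77·cos(-0.9°) − 9·2.500 = 54.5; c'Δl = 16.50; W sinα = -1.2
Slice 2: Δl = 1.9/cos9.3° = 1.925 m; N'_2 = 152·cos9.3° − 15·1.925 = 121.1; c'Δl = 12.71; W sinα = 24.6
Slice 3: Δl = 3.0/cos20.9° = 3.211 m; N'_3 = 337·cos20.9° − 58·3.211 = 128.6; c'Δl = 21.19; W sinα = 120.2
Slice 4: Δl = 1.9/cos33.6° = 2.281 m; N'_4 = 169·cos33.6° − 25·2.281 = 83.7; c'Δl = 15.06; W sinα = 93.5
Slice 5: Δl = 1.3/cos43.0° = 1.778 m; N'_5 = 85·cos43.0° − 33·1.778 = 3.5; c'Δl = 11.73; W sinα = 58.0
Slice 6: Δl = 2.0/cos54.5° = 3.444 m; N'_6 = 62·cos54.5° − 8·3.444 = 8.5; c'Δl = 22.73; W sinα = 50.5
Σc'Δl = 99.9 kN/m; ΣN' = 399.9 kN/m; ΣW sinα = 345.5 kN/m
Resisting = 99.9 + 399.9·tan33.5° = 99.9 + 264.7 = 364.6 kN/m
FS = 364.6 / 345.5 = 1.055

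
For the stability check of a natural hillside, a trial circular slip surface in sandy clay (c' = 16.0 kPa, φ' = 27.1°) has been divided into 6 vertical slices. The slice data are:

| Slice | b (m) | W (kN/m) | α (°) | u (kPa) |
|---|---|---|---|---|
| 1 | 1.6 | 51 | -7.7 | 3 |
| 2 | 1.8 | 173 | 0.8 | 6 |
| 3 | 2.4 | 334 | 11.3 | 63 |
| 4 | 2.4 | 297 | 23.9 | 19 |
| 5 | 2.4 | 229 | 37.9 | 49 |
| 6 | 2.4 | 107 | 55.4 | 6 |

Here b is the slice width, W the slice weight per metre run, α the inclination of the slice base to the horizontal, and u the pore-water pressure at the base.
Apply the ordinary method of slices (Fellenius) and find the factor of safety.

FS = 1.45

Ordinary method of slices: FS = Σ[c'·Δl_i + (W_i cosα_i − u_i·Δl_i)·tanφ'] / Σ W_i sinα_i, with Δl_i = b_i / cosα_i.
Slice 1: Δl = 1.6/cos(-7.7°) = 1.615 m; N'_1 = 51·cos(-7.7°) − 3·1.615 = 45.7; c'Δl = 25.83; W sinα = -6.8
Slice 2: Δl = 1.8/cos0.8° = 1.800 m; N'_2 = 173·cos0.8° − 6·1.800 = 162.2; c'Δl = 28.80; W sinα = 2.4
Slice 3: Δl = 2.4/cos11.3° = 2.447 m; N'_3 = 334·cos11.3° − 63·2.447 = 173.3; c'Δl = 39.16; W sinα = 65.4
Slice 4: Δl = 2.4/cos23.9° = 2.625 m; N'_4 = 297·cos23.9° − 19·2.625 = 221.7; c'Δl = 42.00; W sinα = 120.3
Slice 5: Δl = 2.4/cos37.9° = 3.042 m; N'_5 = 229·cos37.9° − 49·3.042 = 31.7; c'Δl = 48.66; W sinα = 140.7
Slice 6: Δl = 2.4/cos55.4° = 4.227 m; N'_6 = 107·cos55.4° − 6·4.227 = 35.4; c'Δl = 67.62; W sinα = 88.1
Σc'Δl = 252.1 kN/m; ΣN' = 669.9 kN/m; ΣW sinα = 410.1 kN/m
Resisting = 252.1 + 669.9·tan27.1° = 252.1 + 342.8 = 594.9 kN/m
FS = 594.9 / 410.1 = 1.451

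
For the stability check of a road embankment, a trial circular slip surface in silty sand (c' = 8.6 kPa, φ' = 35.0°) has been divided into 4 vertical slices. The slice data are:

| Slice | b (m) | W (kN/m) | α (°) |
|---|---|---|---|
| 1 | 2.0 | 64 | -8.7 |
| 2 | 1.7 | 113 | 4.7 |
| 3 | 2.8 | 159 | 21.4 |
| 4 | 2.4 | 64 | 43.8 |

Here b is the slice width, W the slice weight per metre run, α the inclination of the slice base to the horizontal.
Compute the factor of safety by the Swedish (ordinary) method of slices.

Ordinary method of slices: FS = Σ[c'·Δl_i + (W_i cosα_i)·tanφ'] / Σ W_i sinα_i, with Δl_i = b_i / cosα_i.
Slice 1: Δl = 2.0/cos(-8.7°) = 2.023 m; N'_1 = 64·cos(-8.7°) = 63.3; c'Δl = 17.40; W sinα = -9.7
Slice 2: Δl = 1.7/cos4.7° = 1.706 m; N'_2 = 113·cos4.7° = 112.6; c'Δl = 14.67; W sinα = 9.3
Slice 3: Δl = 2.8/cos21.4° = 3.007 m; N'_3 = 159·cos21.4° = 148.0; c'Δl = 25.86; W sinα = 58.0
Slice 4: Δl = 2.4/cos43.8° = 3.325 m; N'_4 = 64·cos43.8° = 46.2; c'Δl = 28.60; W sinα = 44.3
Σc'Δl = 86.5 kN/m; ΣN' = 370.1 kN/m; ΣW sinα = 101.9 kN/m
Resisting = 86.5 + 370.1·tan35.0° = 86.5 + 259.2 = 345.7 kN/m
FS = 345.7 / 101.9 = 3.393

FS = 3.39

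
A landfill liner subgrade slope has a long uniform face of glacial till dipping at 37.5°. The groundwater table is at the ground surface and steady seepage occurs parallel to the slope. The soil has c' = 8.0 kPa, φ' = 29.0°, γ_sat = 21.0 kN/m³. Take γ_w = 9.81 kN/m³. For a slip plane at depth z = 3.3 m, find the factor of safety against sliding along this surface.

With seepage parallel to the slope and the water table at the surface, the effective normal stress on the slip plane uses the buoyant unit weight γ' = γ_sat − γ_w while the driving shear stress uses γ_sat:
FS = [c' + γ' z cos²β tanφ'] / [γ_sat z sinβ cosβ]
γ' = 21.0 − 9.81 = 11.19 kN/m³
Numerator = 8.0 + 11.19·3.3·cos²37.5°·tan29.0° = 8.0 + 11.19·3.3·0.6294·0.5543 = 20.883 kPa
Denominator = 21.0·3.3·sin37.5°·cos37.5° = 21.0·3.3·0.6088·0.7934 = 33.469 kPa
FS = 20.883 / 33.469 = 0.624

FS = 0.62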